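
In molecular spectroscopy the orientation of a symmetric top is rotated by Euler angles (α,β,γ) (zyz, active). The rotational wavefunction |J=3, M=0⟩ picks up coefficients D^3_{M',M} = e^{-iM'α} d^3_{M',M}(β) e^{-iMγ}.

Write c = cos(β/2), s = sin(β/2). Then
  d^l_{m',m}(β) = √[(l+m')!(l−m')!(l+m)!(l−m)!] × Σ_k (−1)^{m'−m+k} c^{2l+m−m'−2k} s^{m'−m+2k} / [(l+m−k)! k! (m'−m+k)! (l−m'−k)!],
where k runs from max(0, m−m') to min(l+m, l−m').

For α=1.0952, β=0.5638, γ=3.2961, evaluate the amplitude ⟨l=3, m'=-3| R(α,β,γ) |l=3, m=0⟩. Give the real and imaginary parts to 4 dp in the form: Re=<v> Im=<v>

Re=-0.0844 Im=-0.0122

First d^3_{-3,0}(β=0.5638), then the phase factors e^{-i(-3)α} and e^{-i(0)γ}:
With c≡cos(β/2)=0.960529 and s≡sin(β/2)=0.278181, N=[1·720·6·6]^{1/2}=160.996894
k∈{3} keeps every argument non-negative
  k=3: (−1)^0·160.9969/(36)·0.9605^3·0.2782^3 = +0.085316
d^3_{-3,0}(0.5638) = +0.085316
Attach z-rotation phases: D = e^{-i(-3)(1.0952)}·(+0.085316)·e^{-i(0)(3.2961)} = -0.084433-0.012244i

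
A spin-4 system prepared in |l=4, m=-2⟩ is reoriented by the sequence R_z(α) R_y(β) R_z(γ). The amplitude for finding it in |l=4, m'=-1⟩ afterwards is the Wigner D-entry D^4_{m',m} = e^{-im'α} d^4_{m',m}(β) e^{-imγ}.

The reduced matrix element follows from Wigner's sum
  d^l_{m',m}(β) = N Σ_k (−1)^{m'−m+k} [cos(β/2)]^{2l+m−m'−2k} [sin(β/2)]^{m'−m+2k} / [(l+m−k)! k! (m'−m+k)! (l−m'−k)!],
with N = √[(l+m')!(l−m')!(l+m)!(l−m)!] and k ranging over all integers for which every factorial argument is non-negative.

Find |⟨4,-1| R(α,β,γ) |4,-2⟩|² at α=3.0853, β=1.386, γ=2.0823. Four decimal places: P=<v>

P=0.1392

Split into d^4_{-1,-2}(β=1.386) × two z-phases.
c=cos(1.386/2)=0.769333, s=sin(1.386/2)=0.638848; N=√[6·120·2·720]=1018.233765
The bounds max(0,m−m')=0 and min(l+m,l−m')=2 give 3 terms
  k=0: (−1)^1·1018.2338/(240)·0.7693^7·0.6388^1 = -0.432349
  k=1: (−1)^2·1018.2338/(48)·0.7693^5·0.6388^3 = +1.490633
  k=2: (−1)^3·1018.2338/(72)·0.7693^3·0.6388^5 = -0.685245
d^4_{-1,-2}(1.386) = -0.432349 +1.490633 -0.685245 = +0.373039
|D^4_{-1,-2}|² = |d^4_{-1,-2}(β)|² = (+0.373039)² = 0.139158 (the z-rotation phases have unit modulus)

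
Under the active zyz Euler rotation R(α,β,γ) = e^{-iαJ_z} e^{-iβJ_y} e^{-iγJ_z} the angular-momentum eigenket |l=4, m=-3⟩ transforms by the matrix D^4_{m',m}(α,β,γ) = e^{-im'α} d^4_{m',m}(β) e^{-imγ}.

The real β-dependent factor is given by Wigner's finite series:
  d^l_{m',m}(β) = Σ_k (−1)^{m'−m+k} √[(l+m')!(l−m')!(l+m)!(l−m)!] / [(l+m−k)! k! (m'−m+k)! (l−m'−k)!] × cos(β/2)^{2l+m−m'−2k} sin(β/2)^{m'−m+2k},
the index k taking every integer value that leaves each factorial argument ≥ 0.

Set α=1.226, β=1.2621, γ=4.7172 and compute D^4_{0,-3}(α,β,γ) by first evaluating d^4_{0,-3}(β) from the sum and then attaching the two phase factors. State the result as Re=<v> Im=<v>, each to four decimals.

Re=0.0056 Im=-0.3886

First d^4_{0,-3}(β=1.2621), then the phase factors e^{-i(0)α} and e^{-i(-3)γ}:
c=cos(1.2621/2)=0.807408, s=sin(1.2621/2)=0.589993; N=√[24·24·1·5040]=1703.830978
k∈{0,1} keeps every argument non-negative
  k=0: (−1)^3·1703.8310/(144)·0.8074^5·0.5900^3 = -0.833817
  k=1: (−1)^4·1703.8310/(144)·0.8074^3·0.5900^5 = +0.445223
d^4_{0,-3}(1.2621) = -0.833817 +0.445223 = -0.388594
D = (+1.000000+0.000000i)·(-0.388594)·(-0.014433+0.999896i) = +0.005608-0.388553i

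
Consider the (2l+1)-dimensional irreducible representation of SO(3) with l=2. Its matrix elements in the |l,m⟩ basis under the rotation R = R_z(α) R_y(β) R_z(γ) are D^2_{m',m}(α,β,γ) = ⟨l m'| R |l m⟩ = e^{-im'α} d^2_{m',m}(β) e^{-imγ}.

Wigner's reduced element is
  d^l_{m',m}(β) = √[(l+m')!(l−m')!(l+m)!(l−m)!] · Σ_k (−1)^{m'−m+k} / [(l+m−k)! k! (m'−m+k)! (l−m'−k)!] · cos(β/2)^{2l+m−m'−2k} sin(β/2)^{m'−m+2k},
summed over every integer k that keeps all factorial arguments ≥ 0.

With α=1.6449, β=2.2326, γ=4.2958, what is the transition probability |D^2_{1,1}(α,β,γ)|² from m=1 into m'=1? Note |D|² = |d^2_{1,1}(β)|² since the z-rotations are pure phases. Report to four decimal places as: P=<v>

Split into d^2_{1,1}(β=2.2326) × two z-phases.
Half-angle: c=0.439010, s=0.898482. N=√(6·1·6·1)=6.000000
k: max(0,(1)−(1))=0 … min(2+(1),2−(1))=1
  k=0: (−1)^0·6.0000/(6)·0.4390^4·0.8985^0 = +0.037145
  k=1: (−1)^1·6.0000/(2)·0.4390^2·0.8985^2 = -0.466755
d^2_{1,1}(2.2326) = +0.037145 -0.466755 = -0.429610
|D^2_{1,1}|² = |d^2_{1,1}(β)|² = (-0.429610)² = 0.184565 (the z-rotation phases have unit modulus)

P=0.1846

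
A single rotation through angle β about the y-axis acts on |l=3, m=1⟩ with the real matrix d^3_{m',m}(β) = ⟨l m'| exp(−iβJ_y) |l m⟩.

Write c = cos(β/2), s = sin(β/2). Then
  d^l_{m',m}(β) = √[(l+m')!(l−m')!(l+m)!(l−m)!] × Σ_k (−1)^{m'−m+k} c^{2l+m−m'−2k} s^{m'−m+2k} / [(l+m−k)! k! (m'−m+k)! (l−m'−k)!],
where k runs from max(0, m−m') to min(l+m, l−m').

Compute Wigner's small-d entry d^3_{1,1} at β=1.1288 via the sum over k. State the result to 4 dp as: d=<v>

d^3_{1,1}(β=1.1288) via Wigner's sum:
Half-angle: c=0.844910, s=0.534909. N=√(24·2·24·2)=48.000000
k∈{0,1,2} keeps every argument non-negative
  k=0: (−1)^0·48.0000/(48)·0.8449^6·0.5349^0 = +0.363799
  k=1: (−1)^1·48.0000/(6)·0.8449^4·0.5349^2 = -1.166517
  k=2: (−1)^2·48.0000/(8)·0.8449^2·0.5349^4 = +0.350664
d^3_{1,1}(1.1288) = +0.363799 -1.166517 +0.350664 = -0.452053

d=-0.4521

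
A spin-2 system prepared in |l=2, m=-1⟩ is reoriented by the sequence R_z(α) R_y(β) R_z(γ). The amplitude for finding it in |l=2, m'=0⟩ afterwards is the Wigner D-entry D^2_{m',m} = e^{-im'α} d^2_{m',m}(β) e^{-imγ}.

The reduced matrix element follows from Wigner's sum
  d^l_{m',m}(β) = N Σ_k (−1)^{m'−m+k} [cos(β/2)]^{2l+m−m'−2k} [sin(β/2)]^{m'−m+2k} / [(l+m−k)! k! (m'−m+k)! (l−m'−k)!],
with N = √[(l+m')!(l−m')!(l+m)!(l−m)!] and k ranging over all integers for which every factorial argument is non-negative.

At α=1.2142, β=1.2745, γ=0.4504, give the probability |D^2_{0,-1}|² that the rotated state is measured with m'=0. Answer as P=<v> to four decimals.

Split into d^2_{0,-1}(β=1.2745) × two z-phases.
c=cos(1.2745/2)=0.803735, s=sin(1.2745/2)=0.594987; N=√[2·2·1·6]=4.898979
k∈{0,1} keeps every argument non-negative
  k=0: (−1)^1·4.8990/(2)·0.8037^3·0.5950^1 = -0.756697
  k=1: (−1)^2·4.8990/(2)·0.8037^1·0.5950^3 = +0.414679
d^2_{0,-1}(1.2745) = -0.756697 +0.414679 = -0.342018
|D^2_{0,-1}|² = |d^2_{0,-1}(β)|² = (-0.342018)² = 0.116976 (the z-rotation phases have unit modulus)

P=0.1170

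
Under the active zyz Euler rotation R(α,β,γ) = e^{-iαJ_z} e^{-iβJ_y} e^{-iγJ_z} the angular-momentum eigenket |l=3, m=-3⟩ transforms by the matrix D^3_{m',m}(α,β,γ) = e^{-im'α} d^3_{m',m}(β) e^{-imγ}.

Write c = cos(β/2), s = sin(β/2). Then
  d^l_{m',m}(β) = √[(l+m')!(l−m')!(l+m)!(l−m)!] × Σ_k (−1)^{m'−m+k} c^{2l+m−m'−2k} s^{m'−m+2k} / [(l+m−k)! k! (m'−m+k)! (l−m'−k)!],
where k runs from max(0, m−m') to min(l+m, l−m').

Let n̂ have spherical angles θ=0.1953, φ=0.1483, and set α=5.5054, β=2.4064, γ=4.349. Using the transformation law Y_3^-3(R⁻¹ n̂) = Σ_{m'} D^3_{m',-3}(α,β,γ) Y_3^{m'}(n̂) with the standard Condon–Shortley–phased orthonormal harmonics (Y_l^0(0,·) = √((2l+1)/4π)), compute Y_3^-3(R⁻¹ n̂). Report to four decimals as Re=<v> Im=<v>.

Re=-0.0837 Im=-0.1633

Need the full column D^3_{m',-3} for m'=−3..3 at α=5.5054, β=2.4064, γ=4.349.
cos(β/2)=0.359373, sin(β/2)=0.933194
d^3_{-3,-3}: single k=0 term ⇒ +0.002154;  D = -0.000599-0.002069i
d^3_{-2,-3}: single k=0 term ⇒ -0.013702;  D = -0.006519+0.012052i
d^3_{-1,-3}: single k=0 term ⇒ +0.056257;  D = +0.053791-0.016472i
d^3_{0,-3}: single k=0 term ⇒ -0.168682;  D = -0.149571-0.077988i
d^3_{1,-3}: single k=0 term ⇒ +0.379337;  D = +0.116580+0.360978i
d^3_{2,-3}: single k=0 term ⇒ -0.622990;  D = +0.279588-0.556729i
d^3_{3,-3}: single k=0 term ⇒ +0.660437;  D = -0.625311+0.212514i
Y_3^{m'}(θ=0.1953,φ=0.1483) and Σ D·Y over m':
  (-0.0006-0.0021i)·(+0.0028-0.0013i)  (-0.0065+0.0121i)·(+0.0361-0.0110i)  (+0.0538-0.0165i)·(+0.2364-0.0353i)  (-0.1496-0.0780i)·(+0.6632+0.0000i)  (+0.1166+0.3610i)·(-0.2364-0.0353i)  (+0.2796-0.5567i)·(+0.0361+0.0110i)  (-0.6253+0.2125i)·(-0.0028-0.0013i)
Y_3^-3(R⁻¹ n̂) = -0.083745-0.163263i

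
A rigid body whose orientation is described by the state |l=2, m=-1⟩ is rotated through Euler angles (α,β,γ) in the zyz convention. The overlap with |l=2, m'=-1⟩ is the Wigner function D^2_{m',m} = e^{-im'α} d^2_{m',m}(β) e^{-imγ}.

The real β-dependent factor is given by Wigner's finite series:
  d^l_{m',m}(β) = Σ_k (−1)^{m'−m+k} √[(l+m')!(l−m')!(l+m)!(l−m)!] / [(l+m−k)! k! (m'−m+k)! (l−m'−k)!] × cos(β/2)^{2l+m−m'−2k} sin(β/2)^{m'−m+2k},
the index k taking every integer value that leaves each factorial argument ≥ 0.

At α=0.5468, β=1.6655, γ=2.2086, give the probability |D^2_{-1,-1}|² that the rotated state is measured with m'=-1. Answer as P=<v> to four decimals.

D^2_{-1,-1}(0.5468,1.6655,2.2086) = e^{-i·-1·0.5468}·d^2_{-1,-1}(1.6655)·e^{-i·-1·2.2086}. Compute d first:
c=cos(1.6655/2)=0.672844, s=sin(1.6655/2)=0.739784; N=√[1·6·1·6]=6.000000
Admissible k: 0..1 (factorial args all ≥0)
  k=0: (−1)^0·6.0000/(6)·0.6728^4·0.7398^0 = +0.204954
  k=1: (−1)^1·6.0000/(2)·0.6728^2·0.7398^2 = -0.743293
d^2_{-1,-1}(1.6655) = +0.204954 -0.743293 = -0.538339
|D^2_{-1,-1}|² = |d^2_{-1,-1}(β)|² = (-0.538339)² = 0.289809 (the z-rotation phases have unit modulus)

P=0.2898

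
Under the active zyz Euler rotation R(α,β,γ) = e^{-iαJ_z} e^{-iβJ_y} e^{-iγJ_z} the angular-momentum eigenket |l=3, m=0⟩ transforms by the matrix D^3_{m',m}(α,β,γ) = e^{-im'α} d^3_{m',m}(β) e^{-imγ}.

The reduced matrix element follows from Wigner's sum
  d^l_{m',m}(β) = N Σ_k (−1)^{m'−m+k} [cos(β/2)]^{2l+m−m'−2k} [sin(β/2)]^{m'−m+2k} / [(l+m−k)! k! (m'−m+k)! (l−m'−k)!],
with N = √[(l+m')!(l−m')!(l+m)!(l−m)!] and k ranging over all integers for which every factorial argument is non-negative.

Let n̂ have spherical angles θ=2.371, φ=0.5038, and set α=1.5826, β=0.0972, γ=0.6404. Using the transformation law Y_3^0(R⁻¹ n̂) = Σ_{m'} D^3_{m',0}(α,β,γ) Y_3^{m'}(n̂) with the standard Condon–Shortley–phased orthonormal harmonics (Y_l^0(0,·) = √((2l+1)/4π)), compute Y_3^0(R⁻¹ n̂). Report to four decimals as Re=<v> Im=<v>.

Need the full column D^3_{m',0} for m'=−3..3 at α=1.5826, β=0.0972, γ=0.6404.
cos(β/2)=0.998819, sin(β/2)=0.048581
d^3_{-3,0}: single k=3 term ⇒ +0.000511;  D = +0.000018-0.000511i
d^3_{-2,0}: k∈[2..3] ⇒ +0.012866 -0.000030 = +0.012835;  D = -0.012832-0.000303i
d^3_{-1,0}: k∈[1..3] ⇒ +0.167298 -0.001187 +0.000001 = +0.166111;  D = -0.001961+0.166100i
d^3_{0,0}: k∈[0..3] ⇒ +0.992936 -0.021141 +0.000050 -0.000000 = +0.971846;  D = +0.971846+0.000000i
d^3_{1,0}: k∈[0..2] ⇒ -0.167298 +0.001187 -0.000001 = -0.166111;  D = +0.001961+0.166100i
d^3_{2,0}: k∈[0..1] ⇒ +0.012866 -0.000030 = +0.012835;  D = -0.012832+0.000303i
d^3_{3,0}: single k=0 term ⇒ -0.000511;  D = -0.000018-0.000511i
Y_3^{m'}(θ=2.371,φ=0.5038) and Σ D·Y over m':
  (+0.0000-0.0005i)·(+0.0084-0.1408i)  (-0.0128-0.0003i)·(-0.1899+0.3008i)  (-0.0020+0.1661i)·(+0.3103-0.1711i)  (+0.9718+0.0000i)·(+0.1141+0.0000i)  (+0.0020+0.1661i)·(-0.3103-0.1711i)  (-0.0128+0.0003i)·(-0.1899-0.3008i)  (-0.0000-0.0005i)·(-0.0084-0.1408i)
Y_3^0(R⁻¹ n̂) = +0.171369-0.000000i

Re=0.1714 Im=0.0000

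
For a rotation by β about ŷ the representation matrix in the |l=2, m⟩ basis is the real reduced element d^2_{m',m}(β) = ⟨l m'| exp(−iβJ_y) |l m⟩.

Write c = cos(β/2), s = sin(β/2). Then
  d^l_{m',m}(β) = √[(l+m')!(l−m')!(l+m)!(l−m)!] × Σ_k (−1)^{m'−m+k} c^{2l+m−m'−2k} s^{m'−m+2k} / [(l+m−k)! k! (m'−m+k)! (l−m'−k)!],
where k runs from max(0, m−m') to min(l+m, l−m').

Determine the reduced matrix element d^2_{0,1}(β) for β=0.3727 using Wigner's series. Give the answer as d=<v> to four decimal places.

d=0.4154

d^2_{0,1}(β=0.3727) via Wigner's sum:
Half-angle: c=0.982687, s=0.185273. N=√(2·2·6·1)=4.898979
Admissible k: 1..2 (factorial args all ≥0)
  k=1: (−1)^0·4.8990/(2)·0.9827^3·0.1853^1 = +0.430660
  k=2: (−1)^1·4.8990/(2)·0.9827^1·0.1853^3 = -0.015308
d^2_{0,1}(0.3727) = +0.430660 -0.015308 = +0.415351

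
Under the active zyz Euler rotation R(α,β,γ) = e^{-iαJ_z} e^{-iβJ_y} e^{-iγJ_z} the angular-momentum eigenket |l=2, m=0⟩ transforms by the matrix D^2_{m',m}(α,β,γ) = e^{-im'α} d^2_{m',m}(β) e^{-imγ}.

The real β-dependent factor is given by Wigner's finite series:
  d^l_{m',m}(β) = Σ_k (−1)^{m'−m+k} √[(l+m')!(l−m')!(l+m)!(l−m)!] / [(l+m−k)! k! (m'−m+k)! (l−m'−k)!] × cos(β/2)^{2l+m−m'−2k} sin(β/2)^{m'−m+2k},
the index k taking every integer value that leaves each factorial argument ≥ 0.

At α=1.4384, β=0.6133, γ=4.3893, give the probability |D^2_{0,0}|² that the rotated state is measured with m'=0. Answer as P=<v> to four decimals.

P=0.2531

Split into d^2_{0,0}(β=0.6133) × two z-phases.
With c≡cos(β/2)=0.953350 and s≡sin(β/2)=0.301867, N=[2·2·2·2]^{1/2}=4.000000
k∈{0,1,2} keeps every argument non-negative
  k=0: (−1)^0·4.0000/(4)·0.9534^4·0.3019^0 = +0.826057
  k=1: (−1)^1·4.0000/(1)·0.9534^2·0.3019^2 = -0.331280
  k=2: (−1)^2·4.0000/(4)·0.9534^0·0.3019^4 = +0.008303
d^2_{0,0}(0.6133) = +0.826057 -0.331280 +0.008303 = +0.503080
|D^2_{0,0}|² = |d^2_{0,0}(β)|² = (+0.503080)² = 0.253090 (the z-rotation phases have unit modulus)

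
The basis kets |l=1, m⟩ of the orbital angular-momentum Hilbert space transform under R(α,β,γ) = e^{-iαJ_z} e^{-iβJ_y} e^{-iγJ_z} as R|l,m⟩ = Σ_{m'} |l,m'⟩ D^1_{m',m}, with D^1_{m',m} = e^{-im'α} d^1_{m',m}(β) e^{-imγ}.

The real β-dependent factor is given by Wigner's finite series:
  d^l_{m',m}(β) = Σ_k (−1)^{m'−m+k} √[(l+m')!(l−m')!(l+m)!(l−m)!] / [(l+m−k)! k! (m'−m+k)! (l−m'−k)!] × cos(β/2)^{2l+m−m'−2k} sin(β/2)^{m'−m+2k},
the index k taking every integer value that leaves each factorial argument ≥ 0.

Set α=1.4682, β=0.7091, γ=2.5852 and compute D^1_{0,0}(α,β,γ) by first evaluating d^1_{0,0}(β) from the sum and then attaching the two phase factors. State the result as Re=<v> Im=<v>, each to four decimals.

D^1_{0,0}(1.4682,0.7091,2.5852) = e^{-i·0·1.4682}·d^1_{0,0}(0.7091)·e^{-i·0·2.5852}. Compute d first:
c=cos(0.7091/2)=0.937803, s=sin(0.7091/2)=0.347168; N=√[1·1·1·1]=1.000000
k∈{0,1} keeps every argument non-negative
  k=0: (−1)^0·1.0000/(1)·0.9378^2·0.3472^0 = +0.879474
  k=1: (−1)^1·1.0000/(1)·0.9378^0·0.3472^2 = -0.120526
d^1_{0,0}(0.7091) = +0.879474 -0.120526 = +0.758948
Attach z-rotation phases: D = e^{-i(0)(1.4682)}·(+0.758948)·e^{-i(0)(2.5852)} = +0.758948+0.000000i

Re=0.7589 Im=0.0000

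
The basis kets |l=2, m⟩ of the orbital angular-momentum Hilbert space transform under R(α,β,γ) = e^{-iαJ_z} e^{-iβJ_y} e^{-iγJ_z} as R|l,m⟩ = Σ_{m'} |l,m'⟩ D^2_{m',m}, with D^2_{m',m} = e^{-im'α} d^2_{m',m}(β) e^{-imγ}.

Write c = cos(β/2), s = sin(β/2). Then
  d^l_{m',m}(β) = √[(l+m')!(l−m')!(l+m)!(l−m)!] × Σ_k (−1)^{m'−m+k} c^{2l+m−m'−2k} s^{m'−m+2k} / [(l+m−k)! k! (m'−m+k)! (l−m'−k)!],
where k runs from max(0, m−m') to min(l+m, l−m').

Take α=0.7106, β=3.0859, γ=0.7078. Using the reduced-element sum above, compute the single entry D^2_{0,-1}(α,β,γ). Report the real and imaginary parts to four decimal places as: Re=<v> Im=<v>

First d^2_{0,-1}(β=3.0859), then the phase factors e^{-i(0)α} and e^{-i(-1)γ}:
With c≡cos(β/2)=0.027843 and s≡sin(β/2)=0.999612, N=[2·2·1·6]^{1/2}=4.898979
Admissible k: 0..1 (factorial args all ≥0)
  k=0: (−1)^1·4.8990/(2)·0.0278^3·0.9996^1 = -0.000053
  k=1: (−1)^2·4.8990/(2)·0.0278^1·0.9996^3 = +0.068121
d^2_{0,-1}(3.0859) = -0.000053 +0.068121 = +0.068068
Phases: e^{-i·(0)·0.7106}=+1.000000+0.000000i, e^{-i·(-1)·0.7078}=+0.759794+0.650164i ⇒ D=+0.051718+0.044256i

Re=0.0517 Im=0.0443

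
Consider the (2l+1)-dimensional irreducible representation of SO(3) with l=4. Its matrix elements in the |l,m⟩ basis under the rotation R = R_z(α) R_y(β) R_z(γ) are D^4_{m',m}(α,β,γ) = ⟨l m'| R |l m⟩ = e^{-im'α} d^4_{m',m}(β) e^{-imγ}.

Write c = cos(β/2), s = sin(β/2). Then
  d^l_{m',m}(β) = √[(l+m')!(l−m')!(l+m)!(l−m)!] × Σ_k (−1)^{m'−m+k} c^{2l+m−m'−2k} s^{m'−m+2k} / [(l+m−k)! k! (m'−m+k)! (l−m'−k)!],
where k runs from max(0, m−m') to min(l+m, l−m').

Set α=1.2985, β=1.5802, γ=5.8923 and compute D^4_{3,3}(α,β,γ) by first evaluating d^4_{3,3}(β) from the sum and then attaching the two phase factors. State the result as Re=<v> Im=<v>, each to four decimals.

Split into d^4_{3,3}(β=1.5802) × two z-phases.
With c≡cos(β/2)=0.703774 and s≡sin(β/2)=0.710424, N=[5040·1·5040·1]^{1/2}=5040.000000
The bounds max(0,m−m')=0 and min(l+m,l−m')=1 give 2 terms
  k=0: (−1)^0·5040.0000/(5040)·0.7038^8·0.7104^0 = +0.060182
  k=1: (−1)^1·5040.0000/(720)·0.7038^6·0.7104^2 = -0.429273
d^4_{3,3}(1.5802) = +0.060182 -0.429273 = -0.369091
Attach z-rotation phases: D = e^{-i(3)(1.2985)}·(-0.369091)·e^{-i(3)(5.8923)} = +0.337201+0.150079i

Re=0.3372 Im=0.1501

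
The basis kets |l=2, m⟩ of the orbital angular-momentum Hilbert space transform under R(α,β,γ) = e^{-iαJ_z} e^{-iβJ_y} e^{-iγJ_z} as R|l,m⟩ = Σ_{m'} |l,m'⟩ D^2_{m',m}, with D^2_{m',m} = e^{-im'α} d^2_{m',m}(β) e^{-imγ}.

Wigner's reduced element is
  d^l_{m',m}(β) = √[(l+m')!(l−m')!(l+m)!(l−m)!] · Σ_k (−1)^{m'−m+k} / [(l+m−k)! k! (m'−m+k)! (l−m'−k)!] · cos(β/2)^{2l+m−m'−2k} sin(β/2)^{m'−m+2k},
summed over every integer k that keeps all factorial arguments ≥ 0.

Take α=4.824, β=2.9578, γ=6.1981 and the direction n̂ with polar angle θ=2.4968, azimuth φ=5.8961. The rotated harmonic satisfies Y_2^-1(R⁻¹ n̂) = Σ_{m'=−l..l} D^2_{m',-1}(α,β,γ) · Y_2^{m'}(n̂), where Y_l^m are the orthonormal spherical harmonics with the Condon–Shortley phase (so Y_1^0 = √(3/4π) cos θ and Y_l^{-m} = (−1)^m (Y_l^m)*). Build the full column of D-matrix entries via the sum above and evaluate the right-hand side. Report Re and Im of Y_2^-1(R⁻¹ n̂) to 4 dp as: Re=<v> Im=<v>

Need the full column D^2_{m',-1} for m'=−2..2 at α=4.824, β=2.9578, γ=6.1981.
cos(β/2)=0.091767, sin(β/2)=0.995781
d^2_{-2,-1}: single k=1 term ⇒ +0.001539;  D = -0.001524-0.000212i
d^2_{-1,-1}: k∈[0..1] ⇒ +0.000071 -0.025051 = -0.024980;  D = -0.000663+0.024971i
d^2_{0,-1}: k∈[0..1] ⇒ -0.001885 +0.221949 = +0.220064;  D = +0.219268-0.018702i
d^2_{1,-1}: k∈[0..1] ⇒ +0.025051 -0.983229 = -0.958178;  D = -0.187257-0.939702i
d^2_{2,-1}: single k=0 term ⇒ -0.181221;  D = +0.172676-0.054991i
Y_2^{m'}(θ=2.4968,φ=5.8961) and Σ D·Y over m':
  (-0.0015-0.0002i)·(+0.0998+0.0976i)  (-0.0007+0.0250i)·(-0.3436-0.1401i)  (+0.2193-0.0187i)·(+0.2890+0.0000i)  (-0.1873-0.9397i)·(+0.3436-0.1401i)  (+0.1727-0.0550i)·(+0.0998-0.0976i)
Y_2^-1(R⁻¹ n̂) = -0.117167-0.333086i

Re=-0.1172 Im=-0.3331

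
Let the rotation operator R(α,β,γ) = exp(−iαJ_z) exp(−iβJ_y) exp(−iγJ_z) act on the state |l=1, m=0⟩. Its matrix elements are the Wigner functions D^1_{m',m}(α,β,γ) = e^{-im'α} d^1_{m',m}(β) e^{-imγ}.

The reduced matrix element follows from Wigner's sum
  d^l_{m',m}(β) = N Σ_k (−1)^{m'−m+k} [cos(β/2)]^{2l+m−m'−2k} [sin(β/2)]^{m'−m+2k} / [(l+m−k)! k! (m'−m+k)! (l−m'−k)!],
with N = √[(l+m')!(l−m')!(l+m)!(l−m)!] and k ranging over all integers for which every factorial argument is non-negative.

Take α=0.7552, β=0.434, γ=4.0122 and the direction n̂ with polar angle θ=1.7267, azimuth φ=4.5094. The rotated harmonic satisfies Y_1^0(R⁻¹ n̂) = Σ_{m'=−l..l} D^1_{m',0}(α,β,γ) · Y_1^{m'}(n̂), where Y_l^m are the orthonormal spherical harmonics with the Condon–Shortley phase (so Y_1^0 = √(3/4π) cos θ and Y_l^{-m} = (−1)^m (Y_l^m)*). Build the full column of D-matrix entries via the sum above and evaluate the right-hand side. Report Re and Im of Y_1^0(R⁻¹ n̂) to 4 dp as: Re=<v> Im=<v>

Need the full column D^1_{m',0} for m'=−1..1 at α=0.7552, β=0.434, γ=4.0122.
cos(β/2)=0.976548, sin(β/2)=0.215301
d^1_{-1,0}: single k=1 term ⇒ +0.297341;  D = +0.216504+0.203808i
d^1_{0,0}: k∈[0..1] ⇒ +0.953645 -0.046355 = +0.907291;  D = +0.907291+0.000000i
d^1_{1,0}: single k=0 term ⇒ -0.297341;  D = -0.216504+0.203808i
Y_1^{m'}(θ=1.7267,φ=4.5094) and Σ D·Y over m':
  (+0.2165+0.2038i)·(-0.0688+0.3343i)  (+0.9073+0.0000i)·(-0.0759+0.0000i)  (-0.2165+0.2038i)·(+0.0688+0.3343i)
Y_1^0(R⁻¹ n̂) = -0.234891+0.000000i

Re=-0.2349 Im=0.0000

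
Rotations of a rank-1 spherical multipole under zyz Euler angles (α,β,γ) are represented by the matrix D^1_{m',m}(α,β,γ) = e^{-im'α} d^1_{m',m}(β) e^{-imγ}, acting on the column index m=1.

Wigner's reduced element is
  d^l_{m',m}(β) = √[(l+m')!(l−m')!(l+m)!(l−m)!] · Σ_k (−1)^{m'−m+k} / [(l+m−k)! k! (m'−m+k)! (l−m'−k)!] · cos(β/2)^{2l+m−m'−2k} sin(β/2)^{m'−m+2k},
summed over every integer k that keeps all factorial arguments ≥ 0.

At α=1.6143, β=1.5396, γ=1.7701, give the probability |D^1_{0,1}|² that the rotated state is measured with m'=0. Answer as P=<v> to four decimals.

P=0.4995

D^1_{0,1}(1.6143,1.5396,1.7701) = e^{-i·0·1.6143}·d^1_{0,1}(1.5396)·e^{-i·1·1.7701}. Compute d first:
Half-angle: c=0.718050, s=0.695992. N=√(1·1·2·1)=1.414214
Admissible k: 1..1 (factorial args all ≥0)
  k=1: (−1)^0·1.4142/(1)·0.7180^1·0.6960^1 = +0.706763
d^1_{0,1}(1.5396) = +0.706763
|D^1_{0,1}|² = |d^1_{0,1}(β)|² = (+0.706763)² = 0.499514 (the z-rotation phases have unit modulus)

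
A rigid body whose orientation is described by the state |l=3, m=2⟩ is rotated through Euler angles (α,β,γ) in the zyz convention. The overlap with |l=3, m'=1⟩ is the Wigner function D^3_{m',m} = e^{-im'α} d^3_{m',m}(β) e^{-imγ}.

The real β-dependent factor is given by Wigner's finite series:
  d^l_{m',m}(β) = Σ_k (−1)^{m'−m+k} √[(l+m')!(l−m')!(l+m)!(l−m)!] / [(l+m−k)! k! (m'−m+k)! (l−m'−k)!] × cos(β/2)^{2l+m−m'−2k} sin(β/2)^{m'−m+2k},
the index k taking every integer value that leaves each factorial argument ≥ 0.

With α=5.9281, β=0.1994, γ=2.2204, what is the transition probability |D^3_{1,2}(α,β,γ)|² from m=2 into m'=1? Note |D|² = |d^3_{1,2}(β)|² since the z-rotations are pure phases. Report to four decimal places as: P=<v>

P=0.0905

D^3_{1,2}(5.9281,0.1994,2.2204) = e^{-i·1·5.9281}·d^3_{1,2}(0.1994)·e^{-i·2·2.2204}. Compute d first:
c=cos(0.1994/2)=0.995034, s=sin(0.1994/2)=0.099535; N=√[24·2·120·1]=75.894664
Admissible k: 1..2 (factorial args all ≥0)
  k=1: (−1)^0·75.8947/(24)·0.9950^5·0.0995^1 = +0.307019
  k=2: (−1)^1·75.8947/(12)·0.9950^3·0.0995^3 = -0.006144
d^3_{1,2}(0.1994) = +0.307019 -0.006144 = +0.300875
|D^3_{1,2}|² = |d^3_{1,2}(β)|² = (+0.300875)² = 0.090526 (the z-rotation phases have unit modulus)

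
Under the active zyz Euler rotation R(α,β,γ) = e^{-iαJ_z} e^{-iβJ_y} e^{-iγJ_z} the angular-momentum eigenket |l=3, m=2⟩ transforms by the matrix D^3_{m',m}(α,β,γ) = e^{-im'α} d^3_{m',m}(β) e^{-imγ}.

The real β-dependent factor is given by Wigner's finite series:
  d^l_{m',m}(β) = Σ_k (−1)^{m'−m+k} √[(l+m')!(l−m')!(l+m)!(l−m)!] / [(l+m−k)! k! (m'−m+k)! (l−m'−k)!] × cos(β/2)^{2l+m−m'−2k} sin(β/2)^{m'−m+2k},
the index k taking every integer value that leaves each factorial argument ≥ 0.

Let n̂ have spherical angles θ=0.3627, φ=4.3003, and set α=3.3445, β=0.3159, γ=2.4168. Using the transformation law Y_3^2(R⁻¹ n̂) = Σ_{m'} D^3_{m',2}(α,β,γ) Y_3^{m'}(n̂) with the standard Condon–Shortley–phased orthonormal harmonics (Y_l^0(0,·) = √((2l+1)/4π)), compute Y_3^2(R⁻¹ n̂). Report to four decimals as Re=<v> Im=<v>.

Need the full column D^3_{m',2} for m'=−3..3 at α=3.3445, β=0.3159, γ=2.4168.
cos(β/2)=0.987552, sin(β/2)=0.157294
d^3_{-3,2}: single k=5 term ⇒ +0.000233;  D = +0.000109-0.000206i
d^3_{-2,2}: k∈[4..5] ⇒ +0.002985 -0.000015 = +0.002970;  D = -0.000834+0.002850i
d^3_{-1,2}: k∈[3..4] ⇒ +0.023705 -0.000301 = +0.023405;  D = +0.001910-0.023327i
d^3_{0,2}: k∈[2..3] ⇒ +0.128892 -0.003270 = +0.125622;  D = +0.015189+0.124700i
d^3_{1,2}: k∈[1..2] ⇒ +0.467210 -0.023705 = +0.443504;  D = -0.141244-0.420412i
d^3_{2,2}: k∈[0..1] ⇒ +0.927597 -0.117661 = +0.809936;  D = +0.407369+0.700033i
d^3_{3,2}: single k=0 term ⇒ -0.361899;  D = +0.241321+0.269694i
Y_3^{m'}(θ=0.3627,φ=4.3003) and Σ D·Y over m':
  (+0.0001-0.0002i)·(+0.0176-0.0061i)  (-0.0008+0.0029i)·(-0.0817-0.0883i)  (+0.0019-0.0233i)·(-0.1548+0.3541i)  (+0.0152+0.1247i)·(+0.4782+0.0000i)  (-0.1412-0.4204i)·(+0.1548+0.3541i)  (+0.4074+0.7000i)·(-0.0817+0.0883i)  (+0.2413+0.2697i)·(-0.0176-0.0061i)
Y_3^2(R⁻¹ n̂) = +0.044888-0.078787i

Re=0.0449 Im=-0.0788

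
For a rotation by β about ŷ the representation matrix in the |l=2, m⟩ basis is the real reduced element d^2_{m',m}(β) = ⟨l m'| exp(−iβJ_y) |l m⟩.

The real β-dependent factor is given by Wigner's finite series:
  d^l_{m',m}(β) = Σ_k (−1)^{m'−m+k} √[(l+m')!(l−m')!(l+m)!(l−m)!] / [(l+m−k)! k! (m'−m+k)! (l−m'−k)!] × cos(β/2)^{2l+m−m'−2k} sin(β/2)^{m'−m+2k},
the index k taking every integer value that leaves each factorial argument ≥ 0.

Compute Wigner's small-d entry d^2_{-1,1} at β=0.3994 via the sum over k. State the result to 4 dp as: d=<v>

d=0.1119

d^2_{-1,1}(β=0.3994) via Wigner's sum:
With c≡cos(β/2)=0.980126 and s≡sin(β/2)=0.198375, N=[1·6·6·1]^{1/2}=6.000000
Admissible k: 2..3 (factorial args all ≥0)
  k=2: (−1)^0·6.0000/(2)·0.9801^2·0.1984^2 = +0.113412
  k=3: (−1)^1·6.0000/(6)·0.9801^0·0.1984^4 = -0.001549
d^2_{-1,1}(0.3994) = +0.113412 -0.001549 = +0.111864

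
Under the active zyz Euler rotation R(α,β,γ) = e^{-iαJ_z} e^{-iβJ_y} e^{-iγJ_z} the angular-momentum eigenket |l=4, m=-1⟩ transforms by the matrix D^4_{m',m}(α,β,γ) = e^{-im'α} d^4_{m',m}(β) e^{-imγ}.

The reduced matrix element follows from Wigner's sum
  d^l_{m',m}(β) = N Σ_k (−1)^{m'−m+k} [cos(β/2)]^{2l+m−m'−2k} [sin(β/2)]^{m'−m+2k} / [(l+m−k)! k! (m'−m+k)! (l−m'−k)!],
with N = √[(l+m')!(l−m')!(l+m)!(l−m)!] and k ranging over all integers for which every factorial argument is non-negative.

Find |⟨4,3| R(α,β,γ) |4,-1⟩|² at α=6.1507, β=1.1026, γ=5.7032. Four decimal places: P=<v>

P=0.1643

First d^4_{3,-1}(β=1.1026), then the phase factors e^{-i(3)α} and e^{-i(-1)γ}:
c=cos(1.1026/2)=0.851844, s=sin(1.1026/2)=0.523795; N=√[5040·1·6·120]=1904.940944
k: max(0,(-1)−(3))=0 … min(4+(-1),4−(3))=1
  k=0: (−1)^4·1904.9409/(144)·0.8518^4·0.5238^4 = +0.524331
  k=1: (−1)^5·1904.9409/(240)·0.8518^2·0.5238^6 = -0.118949
d^4_{3,-1}(1.1026) = +0.524331 -0.118949 = +0.405382
|D^4_{3,-1}|² = |d^4_{3,-1}(β)|² = (+0.405382)² = 0.164335 (the z-rotation phases have unit modulus)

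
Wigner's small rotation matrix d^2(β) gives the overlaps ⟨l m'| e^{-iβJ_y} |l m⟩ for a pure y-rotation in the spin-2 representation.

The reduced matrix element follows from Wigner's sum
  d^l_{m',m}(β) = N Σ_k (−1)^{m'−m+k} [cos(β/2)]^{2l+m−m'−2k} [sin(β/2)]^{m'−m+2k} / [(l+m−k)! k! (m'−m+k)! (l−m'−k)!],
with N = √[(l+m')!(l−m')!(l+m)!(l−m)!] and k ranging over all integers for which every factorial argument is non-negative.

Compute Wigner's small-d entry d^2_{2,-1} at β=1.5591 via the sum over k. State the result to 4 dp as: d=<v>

d^2_{2,-1}(β=1.5591) via Wigner's sum:
Half-angle: c=0.711230, s=0.702959. N=√(24·1·1·6)=12.000000
k: max(0,(-1)−(2))=0 … min(2+(-1),2−(2))=0
  k=0: (−1)^3·12.0000/(6)·0.7112^1·0.7030^3 = -0.494118
d^2_{2,-1}(1.5591) = -0.494118

d=-0.4941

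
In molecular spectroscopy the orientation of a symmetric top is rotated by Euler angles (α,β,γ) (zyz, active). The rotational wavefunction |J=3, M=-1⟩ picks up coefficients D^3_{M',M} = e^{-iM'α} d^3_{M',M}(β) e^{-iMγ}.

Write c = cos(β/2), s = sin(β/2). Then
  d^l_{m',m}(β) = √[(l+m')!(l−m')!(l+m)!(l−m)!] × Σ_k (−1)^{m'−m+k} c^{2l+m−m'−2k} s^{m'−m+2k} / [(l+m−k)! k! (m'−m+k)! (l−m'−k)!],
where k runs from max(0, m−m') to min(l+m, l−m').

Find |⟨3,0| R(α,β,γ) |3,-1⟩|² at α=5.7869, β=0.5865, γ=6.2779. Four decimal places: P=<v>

Split into d^3_{0,-1}(β=0.5865) × two z-phases.
Half-angle: c=0.957309, s=0.289065. N=√(6·6·2·24)=41.569219
k: max(0,(-1)−(0))=0 … min(3+(-1),3−(0))=2
  k=0: (−1)^1·41.5692/(12)·0.9573^5·0.2891^1 = -0.805096
  k=1: (−1)^2·41.5692/(4)·0.9573^3·0.2891^3 = +0.220219
  k=2: (−1)^3·41.5692/(12)·0.9573^1·0.2891^5 = -0.006693
d^3_{0,-1}(0.5865) = -0.805096 +0.220219 -0.006693 = -0.591570
|D^3_{0,-1}|² = |d^3_{0,-1}(β)|² = (-0.591570)² = 0.349955 (the z-rotation phases have unit modulus)

P=0.3500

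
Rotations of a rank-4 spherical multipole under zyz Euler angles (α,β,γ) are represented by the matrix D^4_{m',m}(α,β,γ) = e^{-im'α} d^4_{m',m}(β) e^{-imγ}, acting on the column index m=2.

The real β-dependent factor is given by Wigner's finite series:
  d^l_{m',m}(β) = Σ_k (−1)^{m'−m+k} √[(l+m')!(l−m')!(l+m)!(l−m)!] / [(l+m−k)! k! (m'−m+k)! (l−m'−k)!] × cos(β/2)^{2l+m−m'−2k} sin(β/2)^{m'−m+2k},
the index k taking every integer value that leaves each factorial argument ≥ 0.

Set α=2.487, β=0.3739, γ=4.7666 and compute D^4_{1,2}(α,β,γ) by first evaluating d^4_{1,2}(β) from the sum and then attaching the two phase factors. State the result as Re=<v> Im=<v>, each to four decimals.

Re=0.4918 Im=0.2989

D^4_{1,2}(2.487,0.3739,4.7666) = e^{-i·1·2.487}·d^4_{1,2}(0.3739)·e^{-i·2·4.7666}. Compute d first:
With c≡cos(β/2)=0.982576 and s≡sin(β/2)=0.185863, N=[120·6·720·2]^{1/2}=1018.233765
k: max(0,(2)−(1))=1 … min(4+(2),4−(1))=3
  k=1: (−1)^0·1018.2338/(240)·0.9826^7·0.1859^1 = +0.697254
  k=2: (−1)^1·1018.2338/(48)·0.9826^5·0.1859^3 = -0.124743
  k=3: (−1)^2·1018.2338/(72)·0.9826^3·0.1859^5 = +0.002976
d^4_{1,2}(0.3739) = +0.697254 -0.124743 +0.002976 = +0.575487
Phases: e^{-i·(1)·2.487}=-0.793296-0.608836i, e^{-i·(2)·4.7666}=-0.994128+0.108210i ⇒ D=+0.491765+0.298919i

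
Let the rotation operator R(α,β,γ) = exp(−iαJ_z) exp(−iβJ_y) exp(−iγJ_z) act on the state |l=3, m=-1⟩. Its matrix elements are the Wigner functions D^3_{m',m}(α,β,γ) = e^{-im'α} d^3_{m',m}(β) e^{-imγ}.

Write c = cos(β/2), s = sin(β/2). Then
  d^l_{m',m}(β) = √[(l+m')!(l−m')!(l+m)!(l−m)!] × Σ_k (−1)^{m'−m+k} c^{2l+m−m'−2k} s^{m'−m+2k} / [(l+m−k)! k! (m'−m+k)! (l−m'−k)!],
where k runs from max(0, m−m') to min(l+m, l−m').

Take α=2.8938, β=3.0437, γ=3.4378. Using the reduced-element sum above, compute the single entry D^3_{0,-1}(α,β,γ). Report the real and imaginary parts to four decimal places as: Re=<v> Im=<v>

Re=0.1600 Im=0.0488

First d^3_{0,-1}(β=3.0437), then the phase factors e^{-i(0)α} and e^{-i(-1)γ}:
c=cos(3.0437/2)=0.048927, s=sin(3.0437/2)=0.998802; N=√[6·6·2·24]=41.569219
Admissible k: 0..2 (factorial args all ≥0)
  k=0: (−1)^1·41.5692/(12)·0.0489^5·0.9988^1 = -0.000001
  k=1: (−1)^2·41.5692/(4)·0.0489^3·0.9988^3 = +0.001213
  k=2: (−1)^3·41.5692/(12)·0.0489^1·0.9988^5 = -0.168475
d^3_{0,-1}(3.0437) = -0.000001 +0.001213 -0.168475 = -0.167263
D = (+1.000000+0.000000i)·(-0.167263)·(-0.956450-0.291895i) = +0.159979+0.048823i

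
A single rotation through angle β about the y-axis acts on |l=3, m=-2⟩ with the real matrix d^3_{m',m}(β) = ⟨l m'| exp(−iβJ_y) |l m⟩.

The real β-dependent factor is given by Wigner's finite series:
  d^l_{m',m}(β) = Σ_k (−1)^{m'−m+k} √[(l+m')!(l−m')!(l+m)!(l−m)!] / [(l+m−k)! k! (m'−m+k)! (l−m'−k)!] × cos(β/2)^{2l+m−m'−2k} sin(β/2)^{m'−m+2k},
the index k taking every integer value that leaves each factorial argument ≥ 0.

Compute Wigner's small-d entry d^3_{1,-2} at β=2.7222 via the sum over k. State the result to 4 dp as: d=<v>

d^3_{1,-2}(β=2.7222) via Wigner's sum:
With c≡cos(β/2)=0.208163 and s≡sin(β/2)=0.978094, N=[24·2·1·120]^{1/2}=75.894664
Admissible k: 0..1 (factorial args all ≥0)
  k=0: (−1)^3·75.8947/(12)·0.2082^3·0.9781^3 = -0.053380
  k=1: (−1)^4·75.8947/(24)·0.2082^1·0.9781^5 = +0.589260
d^3_{1,-2}(2.7222) = -0.053380 +0.589260 = +0.535879

d=0.5359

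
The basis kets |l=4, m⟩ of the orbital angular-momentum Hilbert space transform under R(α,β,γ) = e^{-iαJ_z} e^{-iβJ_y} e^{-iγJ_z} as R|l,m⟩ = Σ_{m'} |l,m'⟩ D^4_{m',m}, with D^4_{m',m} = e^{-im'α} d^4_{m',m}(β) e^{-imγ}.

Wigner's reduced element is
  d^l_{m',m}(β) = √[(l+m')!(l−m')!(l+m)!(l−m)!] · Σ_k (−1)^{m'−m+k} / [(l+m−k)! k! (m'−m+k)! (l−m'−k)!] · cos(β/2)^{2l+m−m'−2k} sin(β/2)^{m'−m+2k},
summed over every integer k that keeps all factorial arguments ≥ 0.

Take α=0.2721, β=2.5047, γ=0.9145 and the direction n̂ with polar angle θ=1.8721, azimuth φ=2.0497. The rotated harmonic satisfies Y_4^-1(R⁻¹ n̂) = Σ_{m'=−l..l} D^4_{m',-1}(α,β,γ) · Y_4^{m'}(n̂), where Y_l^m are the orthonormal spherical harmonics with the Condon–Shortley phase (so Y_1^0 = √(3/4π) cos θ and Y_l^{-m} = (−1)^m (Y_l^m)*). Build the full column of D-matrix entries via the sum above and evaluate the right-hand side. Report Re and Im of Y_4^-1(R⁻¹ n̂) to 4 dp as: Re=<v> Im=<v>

Re=-0.1578 Im=0.0511

Need the full column D^4_{m',-1} for m'=−4..4 at α=0.2721, β=2.5047, γ=0.9145.
cos(β/2)=0.313091, sin(β/2)=0.949723
d^4_{-4,-1}: single k=3 term ⇒ +0.019286;  D = -0.008077+0.017513i
d^4_{-3,-1}: k∈[2..3] ⇒ +0.006744 -0.103417 = -0.096673;  D = +0.015402-0.095438i
d^4_{-2,-1}: k∈[1..3] ⇒ +0.001188 -0.054670 +0.335361 = +0.281879;  D = +0.031532+0.280110i
d^4_{-1,-1}: k∈[0..3] ⇒ +0.000092 -0.012744 +0.234527 -0.719323 = -0.497448;  D = -0.186450-0.461184i
d^4_{0,-1}: k∈[0..3] ⇒ -0.001253 +0.069153 -0.636304 +0.975809 = +0.407406;  D = +0.248594+0.322771i
d^4_{1,-1}: k∈[0..3] ⇒ +0.008496 -0.234527 +1.078985 -0.661875 = +0.191079;  D = +0.152989+0.114479i
d^4_{2,-1}: k∈[0..2] ⇒ -0.036447 +0.503042 -0.925734 = -0.459139;  D = -0.428018-0.166160i
d^4_{3,-1}: k∈[0..1] ⇒ +0.103417 -0.570945 = -0.467528;  D = -0.465276-0.045838i
d^4_{4,-1}: single k=0 term ⇒ -0.177457;  D = -0.174780+0.030704i
Y_4^{m'}(θ=1.8721,φ=2.0497) and Σ D·Y over m':
  (-0.0081+0.0175i)·(-0.1244-0.3464i)  (+0.0154-0.0954i)·(-0.3206-0.0432i)  (+0.0315+0.2801i)·(+0.0673-0.0957i)  (-0.1865-0.4612i)·(-0.1473-0.2836i)  (+0.2486+0.3228i)·(+0.0666+0.0000i)  (+0.1530+0.1145i)·(+0.1473-0.2836i)  (-0.4280-0.1662i)·(+0.0673+0.0957i)  (-0.4653-0.0458i)·(+0.3206-0.0432i)  (-0.1748+0.0307i)·(-0.1244+0.3464i)
Y_4^-1(R⁻¹ n̂) = -0.157800+0.051061i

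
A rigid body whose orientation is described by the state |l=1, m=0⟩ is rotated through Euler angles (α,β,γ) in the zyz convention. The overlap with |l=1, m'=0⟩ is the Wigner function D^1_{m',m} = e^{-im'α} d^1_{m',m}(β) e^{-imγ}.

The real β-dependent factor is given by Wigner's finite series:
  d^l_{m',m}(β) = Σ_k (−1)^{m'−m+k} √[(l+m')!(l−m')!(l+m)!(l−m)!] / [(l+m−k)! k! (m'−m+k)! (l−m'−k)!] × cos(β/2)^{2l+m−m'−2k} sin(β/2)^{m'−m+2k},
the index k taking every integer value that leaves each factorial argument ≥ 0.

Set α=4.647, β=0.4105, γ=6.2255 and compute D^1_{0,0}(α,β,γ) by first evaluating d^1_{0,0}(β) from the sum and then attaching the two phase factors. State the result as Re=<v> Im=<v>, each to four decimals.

Re=0.9169 Im=0.0000

First d^1_{0,0}(β=0.4105), then the phase factors e^{-i(0)α} and e^{-i(0)γ}:
Half-angle: c=0.979010, s=0.203812. N=√(1·1·1·1)=1.000000
k∈{0,1} keeps every argument non-negative
  k=0: (−1)^0·1.0000/(1)·0.9790^2·0.2038^0 = +0.958461
  k=1: (−1)^1·1.0000/(1)·0.9790^0·0.2038^2 = -0.041539
d^1_{0,0}(0.4105) = +0.958461 -0.041539 = +0.916921
Attach z-rotation phases: D = e^{-i(0)(4.647)}·(+0.916921)·e^{-i(0)(6.2255)} = +0.916921+0.000000i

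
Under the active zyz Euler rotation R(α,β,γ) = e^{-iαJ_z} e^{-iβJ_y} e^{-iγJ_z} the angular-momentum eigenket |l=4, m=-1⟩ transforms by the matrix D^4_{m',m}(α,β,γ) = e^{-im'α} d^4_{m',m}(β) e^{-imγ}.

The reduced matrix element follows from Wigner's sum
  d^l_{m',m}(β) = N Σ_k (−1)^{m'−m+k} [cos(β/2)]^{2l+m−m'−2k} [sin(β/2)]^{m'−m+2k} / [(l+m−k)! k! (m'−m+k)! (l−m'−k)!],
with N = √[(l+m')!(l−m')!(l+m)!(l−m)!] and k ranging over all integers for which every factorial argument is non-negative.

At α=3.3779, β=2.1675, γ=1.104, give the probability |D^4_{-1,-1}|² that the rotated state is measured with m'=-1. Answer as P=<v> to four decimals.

P=0.0819

Split into d^4_{-1,-1}(β=2.1675) × two z-phases.
c=cos(2.1675/2)=0.468018, s=sin(2.1675/2)=0.883719; N=√[6·120·6·120]=720.000000
The bounds max(0,m−m')=0 and min(l+m,l−m')=3 give 4 terms
  k=0: (−1)^0·720.0000/(720)·0.4680^8·0.8837^0 = +0.002302
  k=1: (−1)^1·720.0000/(48)·0.4680^6·0.8837^2 = -0.123110
  k=2: (−1)^2·720.0000/(24)·0.4680^4·0.8837^4 = +0.877864
  k=3: (−1)^3·720.0000/(72)·0.4680^2·0.8837^6 = -1.043302
d^4_{-1,-1}(2.1675) = +0.002302 -0.123110 +0.877864 -1.043302 = -0.286246
|D^4_{-1,-1}|² = |d^4_{-1,-1}(β)|² = (-0.286246)² = 0.081937 (the z-rotation phases have unit modulus)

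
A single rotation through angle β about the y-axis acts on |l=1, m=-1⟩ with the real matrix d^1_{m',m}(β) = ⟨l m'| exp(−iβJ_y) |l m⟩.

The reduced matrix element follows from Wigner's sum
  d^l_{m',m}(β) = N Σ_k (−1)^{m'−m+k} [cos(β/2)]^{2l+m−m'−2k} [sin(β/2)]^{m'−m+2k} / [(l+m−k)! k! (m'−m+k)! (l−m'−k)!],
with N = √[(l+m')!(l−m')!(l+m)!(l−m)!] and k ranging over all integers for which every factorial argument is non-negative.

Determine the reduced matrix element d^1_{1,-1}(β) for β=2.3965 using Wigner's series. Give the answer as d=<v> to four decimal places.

d=0.8675

d^1_{1,-1}(β=2.3965) via Wigner's sum:
With c≡cos(β/2)=0.363988 and s≡sin(β/2)=0.931404, N=[2·1·1·2]^{1/2}=2.000000
k: max(0,(-1)−(1))=0 … min(1+(-1),1−(1))=0
  k=0: (−1)^2·2.0000/(2)·0.3640^0·0.9314^2 = +0.867513
d^1_{1,-1}(2.3965) = +0.867513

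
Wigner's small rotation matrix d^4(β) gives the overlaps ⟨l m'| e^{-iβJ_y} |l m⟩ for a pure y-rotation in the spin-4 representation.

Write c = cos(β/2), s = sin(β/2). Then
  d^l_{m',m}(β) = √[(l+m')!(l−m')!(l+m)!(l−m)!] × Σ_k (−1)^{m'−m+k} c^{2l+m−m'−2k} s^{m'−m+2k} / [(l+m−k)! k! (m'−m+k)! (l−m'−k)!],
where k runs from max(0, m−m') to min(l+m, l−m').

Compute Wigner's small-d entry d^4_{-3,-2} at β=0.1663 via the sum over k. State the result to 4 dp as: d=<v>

d^4_{-3,-2}(β=0.1663) via Wigner's sum:
Half-angle: c=0.996545, s=0.083054. N=√(1·5040·2·720)=2693.993318
Admissible k: 1..2 (factorial args all ≥0)
  k=1: (−1)^0·2693.9933/(720)·0.9965^7·0.0831^1 = +0.303322
  k=2: (−1)^1·2693.9933/(240)·0.9965^5·0.0831^3 = -0.006321
d^4_{-3,-2}(0.1663) = +0.303322 -0.006321 = +0.297002

d=0.2970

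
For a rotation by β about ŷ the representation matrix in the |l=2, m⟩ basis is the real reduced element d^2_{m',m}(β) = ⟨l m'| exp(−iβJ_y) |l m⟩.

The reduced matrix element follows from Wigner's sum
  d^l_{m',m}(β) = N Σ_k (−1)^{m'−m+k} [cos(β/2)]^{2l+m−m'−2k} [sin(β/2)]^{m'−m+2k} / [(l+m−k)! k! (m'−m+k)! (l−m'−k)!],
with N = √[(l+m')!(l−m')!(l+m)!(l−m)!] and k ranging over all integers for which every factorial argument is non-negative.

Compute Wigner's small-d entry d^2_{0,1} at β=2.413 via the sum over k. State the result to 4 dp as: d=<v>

d^2_{0,1}(β=2.413) via Wigner's sum:
c=cos(2.413/2)=0.356292, s=sin(2.413/2)=0.934375; N=√[2·2·6·1]=4.898979
The bounds max(0,m−m')=1 and min(l+m,l−m')=2 give 2 terms
  k=1: (−1)^0·4.8990/(2)·0.3563^3·0.9344^1 = +0.103518
  k=2: (−1)^1·4.8990/(2)·0.3563^1·0.9344^3 = -0.711942
d^2_{0,1}(2.413) = +0.103518 -0.711942 = -0.608425

d=-0.6084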